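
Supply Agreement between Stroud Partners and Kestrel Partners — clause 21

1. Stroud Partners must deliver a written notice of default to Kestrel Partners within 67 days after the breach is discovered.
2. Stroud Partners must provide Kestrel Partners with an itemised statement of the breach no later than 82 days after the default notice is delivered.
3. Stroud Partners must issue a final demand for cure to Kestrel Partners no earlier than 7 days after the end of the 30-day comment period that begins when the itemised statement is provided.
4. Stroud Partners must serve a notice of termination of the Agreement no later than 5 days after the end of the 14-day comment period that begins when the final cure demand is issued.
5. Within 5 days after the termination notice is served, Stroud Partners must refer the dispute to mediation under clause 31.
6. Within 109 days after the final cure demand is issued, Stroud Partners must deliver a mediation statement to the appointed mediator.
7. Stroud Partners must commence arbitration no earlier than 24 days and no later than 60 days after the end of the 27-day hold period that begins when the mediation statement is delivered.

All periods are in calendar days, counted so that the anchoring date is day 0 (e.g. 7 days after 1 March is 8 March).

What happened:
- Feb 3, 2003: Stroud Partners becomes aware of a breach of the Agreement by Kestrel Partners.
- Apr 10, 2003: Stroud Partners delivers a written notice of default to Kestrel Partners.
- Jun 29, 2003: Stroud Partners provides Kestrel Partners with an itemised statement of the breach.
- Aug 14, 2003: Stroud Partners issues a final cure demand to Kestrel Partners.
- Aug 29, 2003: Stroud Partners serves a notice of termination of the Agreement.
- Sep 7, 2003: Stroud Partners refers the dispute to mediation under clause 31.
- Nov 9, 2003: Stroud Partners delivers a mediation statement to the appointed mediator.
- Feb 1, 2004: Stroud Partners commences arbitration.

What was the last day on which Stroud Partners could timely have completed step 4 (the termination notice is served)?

Sep 2, 2003

The final cure demand is issued on Aug 14, 2003; the 14-day comment period therefore ends Aug 28, 2003, and step 4 runs from that date. 5 days after Aug 28, 2003 is Sep 2, 2003.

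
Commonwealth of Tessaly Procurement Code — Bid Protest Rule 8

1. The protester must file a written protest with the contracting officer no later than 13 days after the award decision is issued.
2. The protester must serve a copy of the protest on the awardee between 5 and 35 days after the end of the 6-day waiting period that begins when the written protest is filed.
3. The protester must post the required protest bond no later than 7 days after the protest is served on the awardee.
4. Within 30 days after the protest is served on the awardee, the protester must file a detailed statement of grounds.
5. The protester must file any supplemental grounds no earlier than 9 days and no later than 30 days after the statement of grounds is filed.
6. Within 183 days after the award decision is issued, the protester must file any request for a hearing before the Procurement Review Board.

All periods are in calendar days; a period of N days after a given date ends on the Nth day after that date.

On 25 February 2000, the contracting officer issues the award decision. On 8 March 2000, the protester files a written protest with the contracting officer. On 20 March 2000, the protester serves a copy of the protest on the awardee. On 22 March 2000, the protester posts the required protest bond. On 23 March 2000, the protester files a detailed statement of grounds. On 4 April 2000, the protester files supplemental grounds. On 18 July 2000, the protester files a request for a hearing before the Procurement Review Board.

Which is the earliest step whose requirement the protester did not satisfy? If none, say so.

None — every step was satisfied

Step 1 — counting 13 days from 25 February 2000 (when the award decision is issued) gives a deadline of 9 March 2000; completed 8 March 2000, before the deadline.
Step 2 — 5 and 35 days from 14 March 2000 (end of the 6-day waiting period, which began when the written protest is filed on 8 March 2000) are 19 March 2000 and 18 April 2000 respectively; 20 March 2000 falls inside that range.
Step 3 — counting 7 days from 20 March 2000 (when the protest is served on the awardee) gives a deadline of 27 March 2000; 22 March 2000 is within that limit.
Step 4 — counting 30 days from 20 March 2000 (when the protest is served on the awardee) gives a deadline of 19 April 2000; 23 March 2000 is within that limit.
Step 5 — 9 and 30 days from 23 March 2000 (when the statement of grounds is filed) are 1 April 2000 and 22 April 2000 respectively; done 4 April 2000 — within the window.
Step 6 — counting 183 days from 25 February 2000 (when the award decision is issued) gives a deadline of 26 August 2000; done 18 July 2000 — timely.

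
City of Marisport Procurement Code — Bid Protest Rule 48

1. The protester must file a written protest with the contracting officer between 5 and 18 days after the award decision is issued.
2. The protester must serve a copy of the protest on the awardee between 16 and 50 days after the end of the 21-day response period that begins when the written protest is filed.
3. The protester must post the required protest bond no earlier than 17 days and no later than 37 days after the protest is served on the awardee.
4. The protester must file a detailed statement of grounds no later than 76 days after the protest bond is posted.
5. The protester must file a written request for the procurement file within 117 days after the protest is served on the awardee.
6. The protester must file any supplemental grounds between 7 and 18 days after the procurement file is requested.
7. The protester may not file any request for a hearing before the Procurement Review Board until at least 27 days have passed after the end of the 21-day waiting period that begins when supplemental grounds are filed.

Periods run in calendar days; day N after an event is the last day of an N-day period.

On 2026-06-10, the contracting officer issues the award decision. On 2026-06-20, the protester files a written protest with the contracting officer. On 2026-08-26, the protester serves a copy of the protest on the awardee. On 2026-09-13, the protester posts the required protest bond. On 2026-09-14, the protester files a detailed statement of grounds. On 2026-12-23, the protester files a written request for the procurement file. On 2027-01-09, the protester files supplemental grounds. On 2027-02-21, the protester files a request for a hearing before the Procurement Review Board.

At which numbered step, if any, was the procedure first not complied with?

Step 1: the window is 5–18 days after 2026-06-10 (when the award decision is issued), so 2026-06-15 through 2026-06-28; done 2026-06-20, which is between those dates.
Step 2: the window is 16–50 days after 2026-07-11 (end of the 21-day response period, which began when the written protest is filed on 2026-06-20), so 2026-07-27 through 2026-08-30; done 2026-08-26 — within the window.
Step 3: the window is 17–37 days after 2026-08-26 (when the protest is served on the awardee), so 2026-09-12 through 2026-10-02; done 2026-09-13, which is between those dates.
Step 4: 76 days after 2026-09-13 (when the protest bond is posted) is 2026-11-28; completed 2026-09-14, before the deadline.
Step 5: 117 days after 2026-08-26 (when the protest is served on the awardee) is 2026-12-21; 2026-12-23 misses that deadline by 2 days.
That is the first point of non-compliance.

Step 5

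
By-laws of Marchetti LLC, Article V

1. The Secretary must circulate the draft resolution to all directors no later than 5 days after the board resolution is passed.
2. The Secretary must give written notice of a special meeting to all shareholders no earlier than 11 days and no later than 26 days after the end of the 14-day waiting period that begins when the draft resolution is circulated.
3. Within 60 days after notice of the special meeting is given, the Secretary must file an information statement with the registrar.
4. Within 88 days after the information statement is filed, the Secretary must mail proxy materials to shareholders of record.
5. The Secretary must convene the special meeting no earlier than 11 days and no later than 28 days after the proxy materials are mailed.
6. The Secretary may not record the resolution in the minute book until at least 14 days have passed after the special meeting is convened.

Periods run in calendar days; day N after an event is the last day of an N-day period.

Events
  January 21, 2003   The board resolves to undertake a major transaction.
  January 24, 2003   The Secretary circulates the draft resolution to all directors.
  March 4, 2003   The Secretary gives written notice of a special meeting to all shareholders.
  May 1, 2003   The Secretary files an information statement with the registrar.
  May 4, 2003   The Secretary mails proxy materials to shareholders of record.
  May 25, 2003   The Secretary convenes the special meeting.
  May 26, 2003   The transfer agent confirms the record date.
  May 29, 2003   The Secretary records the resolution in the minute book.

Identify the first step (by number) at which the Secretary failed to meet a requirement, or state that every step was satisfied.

Step 6

(1) due by January 21, 2003 + 5 days = January 26, 2003; completed January 24, 2003, before the deadline.
(2) the permitted window runs from February 7, 2003 + 11 = February 18, 2003 to February 7, 2003 + 26 = March 5, 2003; March 4, 2003 falls inside that range.
(3) due by March 4, 2003 + 60 days = May 3, 2003; May 1, 2003 is within that limit.
(4) due by May 1, 2003 + 88 days = July 28, 2003; May 4, 2003 is within that limit.
(5) the permitted window runs from May 4, 2003 + 11 = May 15, 2003 to May 4, 2003 + 28 = June 1, 2003; done May 25, 2003 — within the window.
(6) permitted from May 25, 2003 + 14 days = June 8, 2003 onward; acted on May 29, 2003, 10 days prematurely.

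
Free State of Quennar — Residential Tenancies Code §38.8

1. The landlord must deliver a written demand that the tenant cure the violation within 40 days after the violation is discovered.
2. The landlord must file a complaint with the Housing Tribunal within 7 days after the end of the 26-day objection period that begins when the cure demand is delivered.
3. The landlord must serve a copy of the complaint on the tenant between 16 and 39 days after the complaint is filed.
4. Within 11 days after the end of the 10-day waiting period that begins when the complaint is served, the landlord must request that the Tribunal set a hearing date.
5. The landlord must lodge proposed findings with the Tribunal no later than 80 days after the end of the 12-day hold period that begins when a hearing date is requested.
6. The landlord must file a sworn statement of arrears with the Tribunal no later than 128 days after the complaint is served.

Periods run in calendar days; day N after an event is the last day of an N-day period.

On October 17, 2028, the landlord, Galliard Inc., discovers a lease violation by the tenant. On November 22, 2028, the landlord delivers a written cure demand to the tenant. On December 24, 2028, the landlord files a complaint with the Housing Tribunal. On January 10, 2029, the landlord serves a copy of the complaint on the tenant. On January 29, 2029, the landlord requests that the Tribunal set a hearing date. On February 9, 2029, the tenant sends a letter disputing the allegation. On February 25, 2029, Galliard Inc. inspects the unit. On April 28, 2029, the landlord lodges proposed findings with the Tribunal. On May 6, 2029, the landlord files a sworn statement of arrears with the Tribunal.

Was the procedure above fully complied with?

Yes

Step 1: 40 days after October 17, 2028 (when the violation is discovered) is November 26, 2028; November 22, 2028 is within that limit.
Step 2: 7 days after December 18, 2028 (end of the 26-day objection period, which began when the cure demand is delivered on November 22, 2028) is December 25, 2028; December 24, 2028 is within that limit.
Step 3: the window is 16–39 days after December 24, 2028 (when the complaint is filed), so January 9, 2029 through February 1, 2029; done January 10, 2029, which is between those dates.
Step 4: 11 days after January 20, 2029 (end of the 10-day waiting period, which began when the complaint is served on January 10, 2029) is January 31, 2029; January 29, 2029 is within that limit.
Step 5: 80 days after February 10, 2029 (end of the 12-day hold period, which began when a hearing date is requested on January 29, 2029) is May 1, 2029; done April 28, 2029 — timely.
Step 6: 128 days after January 10, 2029 (when the complaint is served) is May 18, 2029; done May 6, 2029 — timely.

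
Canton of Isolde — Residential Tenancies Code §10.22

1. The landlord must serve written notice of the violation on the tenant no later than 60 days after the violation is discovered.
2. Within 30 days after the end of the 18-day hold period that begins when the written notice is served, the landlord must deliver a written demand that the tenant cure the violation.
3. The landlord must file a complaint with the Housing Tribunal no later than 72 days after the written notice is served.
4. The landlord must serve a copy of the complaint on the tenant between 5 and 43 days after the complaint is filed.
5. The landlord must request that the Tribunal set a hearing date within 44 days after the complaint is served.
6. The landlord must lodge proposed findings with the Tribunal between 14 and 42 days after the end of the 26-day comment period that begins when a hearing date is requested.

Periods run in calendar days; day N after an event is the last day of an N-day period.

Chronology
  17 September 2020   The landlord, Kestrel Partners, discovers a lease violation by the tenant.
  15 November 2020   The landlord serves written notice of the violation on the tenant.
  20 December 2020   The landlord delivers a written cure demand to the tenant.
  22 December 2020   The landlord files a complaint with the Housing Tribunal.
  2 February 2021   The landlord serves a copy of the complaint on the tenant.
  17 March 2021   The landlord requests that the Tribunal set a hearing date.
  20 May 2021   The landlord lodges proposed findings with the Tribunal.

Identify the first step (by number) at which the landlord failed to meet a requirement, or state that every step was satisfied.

Step 1: 60 days after 17 September 2020 (when the violation is discovered) is 16 November 2020; completed 15 November 2020, before the deadline.
Step 2: 30 days after 3 December 2020 (end of the 18-day hold period, which began when the written notice is served on 15 November 2020) is 2 January 2021; completed 20 December 2020, before the deadline.
Step 3: 72 days after 15 November 2020 (when the written notice is served) is 26 January 2021; 22 December 2020 is within that limit.
Step 4: the window is 5–43 days after 22 December 2020 (when the complaint is filed), so 27 December 2020 through 3 February 2021; 2 February 2021 falls inside that range.
Step 5: 44 days after 2 February 2021 (when the complaint is served) is 18 March 2021; done 17 March 2021 — timely.
Step 6: the window is 14–42 days after 12 April 2021 (end of the 26-day comment period, which began when a hearing date is requested on 17 March 2021), so 26 April 2021 through 24 May 2021; done 20 May 2021, which is between those dates.

None — every step was satisfied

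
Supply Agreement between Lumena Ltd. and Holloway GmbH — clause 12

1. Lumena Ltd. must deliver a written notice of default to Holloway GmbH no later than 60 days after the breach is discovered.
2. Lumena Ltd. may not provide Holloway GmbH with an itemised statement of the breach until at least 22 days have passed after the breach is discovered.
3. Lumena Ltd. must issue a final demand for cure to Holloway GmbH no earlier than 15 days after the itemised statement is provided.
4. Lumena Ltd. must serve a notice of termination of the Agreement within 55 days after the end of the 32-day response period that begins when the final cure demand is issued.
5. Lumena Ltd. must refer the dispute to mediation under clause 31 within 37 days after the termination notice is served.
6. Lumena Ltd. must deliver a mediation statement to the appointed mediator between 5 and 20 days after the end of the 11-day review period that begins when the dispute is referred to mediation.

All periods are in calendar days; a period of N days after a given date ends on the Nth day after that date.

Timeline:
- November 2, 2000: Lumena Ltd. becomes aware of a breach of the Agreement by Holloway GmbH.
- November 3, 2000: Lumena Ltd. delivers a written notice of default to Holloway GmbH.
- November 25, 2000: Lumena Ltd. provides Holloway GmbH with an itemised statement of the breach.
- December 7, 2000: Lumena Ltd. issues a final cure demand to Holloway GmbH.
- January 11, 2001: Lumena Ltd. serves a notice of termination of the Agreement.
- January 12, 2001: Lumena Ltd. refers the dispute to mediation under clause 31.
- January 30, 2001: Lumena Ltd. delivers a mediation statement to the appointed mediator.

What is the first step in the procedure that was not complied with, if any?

Step 1 — counting 60 days from November 2, 2000 (when the breach is discovered) gives a deadline of January 1, 2001; done November 3, 2000 — timely.
Step 2 — must wait 22 days from November 2, 2000 (when the breach is discovered), so not before November 24, 2000; done November 25, 2000 — permitted.
Step 3 — must wait 15 days from November 25, 2000 (when the itemised statement is provided), so not before December 10, 2000; done December 7, 2000 — 3 days too early.

Step 3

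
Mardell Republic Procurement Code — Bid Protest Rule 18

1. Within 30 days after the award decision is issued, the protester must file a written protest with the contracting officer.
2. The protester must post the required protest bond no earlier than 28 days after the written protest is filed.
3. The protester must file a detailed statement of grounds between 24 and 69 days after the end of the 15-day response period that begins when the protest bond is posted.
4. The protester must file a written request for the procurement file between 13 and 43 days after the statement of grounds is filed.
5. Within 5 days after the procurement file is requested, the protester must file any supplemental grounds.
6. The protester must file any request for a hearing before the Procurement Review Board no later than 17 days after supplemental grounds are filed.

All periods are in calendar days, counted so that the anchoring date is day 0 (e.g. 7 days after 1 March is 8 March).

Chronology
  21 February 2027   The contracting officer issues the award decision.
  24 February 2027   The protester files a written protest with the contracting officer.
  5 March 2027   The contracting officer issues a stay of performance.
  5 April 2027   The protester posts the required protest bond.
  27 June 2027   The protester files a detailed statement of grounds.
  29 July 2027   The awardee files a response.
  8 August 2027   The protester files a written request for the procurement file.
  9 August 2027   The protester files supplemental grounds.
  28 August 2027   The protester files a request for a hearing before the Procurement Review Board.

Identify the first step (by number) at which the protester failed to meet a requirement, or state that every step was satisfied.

Step 6

(1) due by 21 February 2027 + 30 days = 23 March 2027; 24 February 2027 is within that limit.
(2) permitted from 24 February 2027 + 28 days = 24 March 2027 onward; 5 April 2027 is on or after that date.
(3) the permitted window runs from 20 April 2027 + 24 = 14 May 2027 to 20 April 2027 + 69 = 28 June 2027; 27 June 2027 falls inside that range.
(4) the permitted window runs from 27 June 2027 + 13 = 10 July 2027 to 27 June 2027 + 43 = 9 August 2027; done 8 August 2027, which is between those dates.
(5) due by 8 August 2027 + 5 days = 13 August 2027; completed 9 August 2027, before the deadline.
(6) due by 9 August 2027 + 17 days = 26 August 2027; not done until 28 August 2027, 2 days after the deadline.
The procedure was therefore not followed at step 6.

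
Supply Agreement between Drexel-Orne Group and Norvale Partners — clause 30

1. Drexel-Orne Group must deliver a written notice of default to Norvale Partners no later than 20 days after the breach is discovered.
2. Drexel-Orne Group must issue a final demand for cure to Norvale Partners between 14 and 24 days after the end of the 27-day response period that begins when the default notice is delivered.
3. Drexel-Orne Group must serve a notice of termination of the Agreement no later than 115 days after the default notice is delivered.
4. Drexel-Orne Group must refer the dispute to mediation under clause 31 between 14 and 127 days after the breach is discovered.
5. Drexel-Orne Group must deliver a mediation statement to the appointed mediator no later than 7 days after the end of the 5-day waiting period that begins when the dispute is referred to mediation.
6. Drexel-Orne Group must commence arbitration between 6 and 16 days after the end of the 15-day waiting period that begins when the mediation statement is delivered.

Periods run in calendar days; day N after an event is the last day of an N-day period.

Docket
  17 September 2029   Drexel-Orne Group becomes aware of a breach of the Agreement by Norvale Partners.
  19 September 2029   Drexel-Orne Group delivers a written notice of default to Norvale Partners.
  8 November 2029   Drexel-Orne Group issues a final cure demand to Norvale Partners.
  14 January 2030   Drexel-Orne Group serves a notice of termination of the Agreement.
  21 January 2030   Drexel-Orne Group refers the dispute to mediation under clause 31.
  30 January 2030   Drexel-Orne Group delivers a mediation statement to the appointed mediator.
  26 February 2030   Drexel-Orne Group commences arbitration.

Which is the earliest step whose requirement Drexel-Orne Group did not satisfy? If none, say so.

(1) due by 17 September 2029 + 20 days = 7 October 2029; completed 19 September 2029, before the deadline.
(2) the permitted window runs from 16 October 2029 + 14 = 30 October 2029 to 16 October 2029 + 24 = 9 November 2029; done 8 November 2029, which is between those dates.
(3) due by 19 September 2029 + 115 days = 12 January 2030; done 14 January 2030 — 2 days late.

Step 3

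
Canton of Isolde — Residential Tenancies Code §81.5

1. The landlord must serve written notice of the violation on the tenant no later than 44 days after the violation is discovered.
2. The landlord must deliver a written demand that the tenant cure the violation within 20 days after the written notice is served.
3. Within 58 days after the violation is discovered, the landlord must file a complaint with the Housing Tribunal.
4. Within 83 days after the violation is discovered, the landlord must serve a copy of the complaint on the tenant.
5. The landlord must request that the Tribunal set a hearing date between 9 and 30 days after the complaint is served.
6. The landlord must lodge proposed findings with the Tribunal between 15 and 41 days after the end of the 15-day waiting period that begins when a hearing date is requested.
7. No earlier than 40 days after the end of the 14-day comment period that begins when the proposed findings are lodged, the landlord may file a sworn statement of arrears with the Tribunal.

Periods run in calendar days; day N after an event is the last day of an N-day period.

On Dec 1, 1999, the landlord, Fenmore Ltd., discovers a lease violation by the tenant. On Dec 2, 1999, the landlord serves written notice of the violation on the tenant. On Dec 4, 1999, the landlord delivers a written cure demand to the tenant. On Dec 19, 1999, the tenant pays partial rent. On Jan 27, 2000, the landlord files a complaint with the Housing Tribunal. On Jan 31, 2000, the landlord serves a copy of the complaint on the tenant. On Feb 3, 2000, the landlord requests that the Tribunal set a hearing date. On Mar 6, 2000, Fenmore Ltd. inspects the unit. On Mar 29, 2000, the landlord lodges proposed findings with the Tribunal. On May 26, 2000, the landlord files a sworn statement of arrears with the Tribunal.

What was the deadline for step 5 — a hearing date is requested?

Mar 1, 2000

Step 5 runs from Jan 31, 2000, when the complaint is served. The window is 9–30 days after Jan 31, 2000; it closes on Mar 1, 2000.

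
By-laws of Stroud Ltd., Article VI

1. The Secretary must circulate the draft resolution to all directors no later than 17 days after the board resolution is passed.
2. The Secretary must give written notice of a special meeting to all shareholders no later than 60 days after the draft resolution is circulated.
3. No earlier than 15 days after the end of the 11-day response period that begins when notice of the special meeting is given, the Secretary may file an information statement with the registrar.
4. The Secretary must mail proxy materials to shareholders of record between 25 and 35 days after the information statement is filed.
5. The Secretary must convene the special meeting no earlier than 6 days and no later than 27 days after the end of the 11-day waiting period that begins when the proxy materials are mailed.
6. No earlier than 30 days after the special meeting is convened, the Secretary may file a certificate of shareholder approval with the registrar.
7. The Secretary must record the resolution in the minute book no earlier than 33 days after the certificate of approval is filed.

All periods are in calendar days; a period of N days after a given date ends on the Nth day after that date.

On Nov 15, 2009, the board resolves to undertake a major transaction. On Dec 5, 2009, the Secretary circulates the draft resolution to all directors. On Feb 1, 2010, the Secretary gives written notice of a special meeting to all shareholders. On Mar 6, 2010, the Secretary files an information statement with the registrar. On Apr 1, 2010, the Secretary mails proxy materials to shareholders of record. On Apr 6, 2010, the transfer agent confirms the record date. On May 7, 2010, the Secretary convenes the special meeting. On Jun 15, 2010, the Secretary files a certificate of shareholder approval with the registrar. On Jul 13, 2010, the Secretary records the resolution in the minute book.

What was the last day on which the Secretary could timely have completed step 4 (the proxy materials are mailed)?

Step 4 runs from Mar 6, 2010, when the information statement is filed. The window is 25–35 days after Mar 6, 2010; it closes on Apr 10, 2010.

Apr 10, 2010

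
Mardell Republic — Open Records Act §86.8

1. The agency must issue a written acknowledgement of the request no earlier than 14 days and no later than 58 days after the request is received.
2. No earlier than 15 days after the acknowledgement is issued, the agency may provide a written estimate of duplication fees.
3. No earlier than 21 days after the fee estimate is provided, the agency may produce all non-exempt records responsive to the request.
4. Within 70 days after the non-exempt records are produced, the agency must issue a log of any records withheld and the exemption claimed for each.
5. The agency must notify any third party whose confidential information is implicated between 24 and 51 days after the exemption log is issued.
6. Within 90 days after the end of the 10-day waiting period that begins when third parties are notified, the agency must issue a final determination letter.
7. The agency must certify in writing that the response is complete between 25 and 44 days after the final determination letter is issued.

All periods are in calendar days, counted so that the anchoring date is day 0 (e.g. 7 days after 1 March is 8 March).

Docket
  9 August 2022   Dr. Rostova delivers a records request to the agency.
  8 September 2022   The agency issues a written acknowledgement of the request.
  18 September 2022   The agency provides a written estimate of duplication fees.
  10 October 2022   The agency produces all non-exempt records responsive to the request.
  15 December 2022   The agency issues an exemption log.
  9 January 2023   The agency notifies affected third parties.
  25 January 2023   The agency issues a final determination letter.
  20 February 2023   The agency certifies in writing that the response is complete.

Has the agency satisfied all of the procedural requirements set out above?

Step 1 — 14 and 58 days from 9 August 2022 (when the request is received) are 23 August 2022 and 6 October 2022 respectively; done 8 September 2022, which is between those dates.
Step 2 — must wait 15 days from 8 September 2022 (when the acknowledgement is issued), so not before 23 September 2022; done 18 September 2022 — 5 days too early.

No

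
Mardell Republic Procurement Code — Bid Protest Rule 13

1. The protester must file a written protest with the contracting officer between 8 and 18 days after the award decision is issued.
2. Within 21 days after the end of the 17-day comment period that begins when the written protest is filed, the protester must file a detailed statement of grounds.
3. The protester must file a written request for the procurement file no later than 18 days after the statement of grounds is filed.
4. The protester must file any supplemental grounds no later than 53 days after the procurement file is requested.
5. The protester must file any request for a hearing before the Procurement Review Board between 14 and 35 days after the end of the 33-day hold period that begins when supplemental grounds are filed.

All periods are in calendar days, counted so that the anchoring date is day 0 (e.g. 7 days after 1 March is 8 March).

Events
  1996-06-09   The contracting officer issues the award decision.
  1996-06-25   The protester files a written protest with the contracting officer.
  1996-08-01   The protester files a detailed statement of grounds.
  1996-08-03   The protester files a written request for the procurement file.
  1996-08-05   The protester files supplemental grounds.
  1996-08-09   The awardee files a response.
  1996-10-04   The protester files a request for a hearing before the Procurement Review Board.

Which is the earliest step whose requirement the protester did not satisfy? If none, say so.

None — every step was satisfied

Step 1: the window is 8–18 days after 1996-06-09 (when the award decision is issued), so 1996-06-17 through 1996-06-27; done 1996-06-25, which is between those dates.
Step 2: 21 days after 1996-07-12 (end of the 17-day comment period, which began when the written protest is filed on 1996-06-25) is 1996-08-02; completed 1996-08-01, before the deadline.
Step 3: 18 days after 1996-08-01 (when the statement of grounds is filed) is 1996-08-19; done 1996-08-03 — timely.
Step 4: 53 days after 1996-08-03 (when the procurement file is requested) is 1996-09-25; completed 1996-08-05, before the deadline.
Step 5: the window is 14–35 days after 1996-09-07 (end of the 33-day hold period, which began when supplemental grounds are filed on 1996-08-05), so 1996-09-21 through 1996-10-12; 1996-10-04 falls inside that range.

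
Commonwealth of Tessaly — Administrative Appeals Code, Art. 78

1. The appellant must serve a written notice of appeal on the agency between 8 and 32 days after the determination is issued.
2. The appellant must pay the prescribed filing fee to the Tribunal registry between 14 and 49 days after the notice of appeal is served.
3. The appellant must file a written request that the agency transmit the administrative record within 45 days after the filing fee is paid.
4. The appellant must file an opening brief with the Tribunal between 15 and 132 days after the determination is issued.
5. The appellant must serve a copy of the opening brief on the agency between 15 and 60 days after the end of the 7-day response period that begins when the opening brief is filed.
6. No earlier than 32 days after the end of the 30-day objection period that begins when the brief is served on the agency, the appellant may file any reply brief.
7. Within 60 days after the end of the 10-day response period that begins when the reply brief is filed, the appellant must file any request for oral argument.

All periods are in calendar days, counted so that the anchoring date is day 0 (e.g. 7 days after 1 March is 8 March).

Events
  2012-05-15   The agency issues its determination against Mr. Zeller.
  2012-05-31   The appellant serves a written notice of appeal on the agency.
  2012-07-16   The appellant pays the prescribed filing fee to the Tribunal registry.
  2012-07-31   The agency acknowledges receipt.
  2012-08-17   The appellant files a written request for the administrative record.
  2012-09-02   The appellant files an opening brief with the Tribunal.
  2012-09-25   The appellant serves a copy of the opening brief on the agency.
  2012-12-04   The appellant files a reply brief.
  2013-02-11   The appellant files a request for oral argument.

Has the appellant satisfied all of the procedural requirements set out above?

Yes

Step 1: the window is 8–32 days after 2012-05-15 (when the determination is issued), so 2012-05-23 through 2012-06-16; done 2012-05-31 — within the window.
Step 2: the window is 14–49 days after 2012-05-31 (when the notice of appeal is served), so 2012-06-14 through 2012-07-19; done 2012-07-16 — within the window.
Step 3: 45 days after 2012-07-16 (when the filing fee is paid) is 2012-08-30; 2012-08-17 is within that limit.
Step 4: the window is 15–132 days after 2012-05-15 (when the determination is issued), so 2012-05-30 through 2012-09-24; done 2012-09-02, which is between those dates.
Step 5: the window is 15–60 days after 2012-09-09 (end of the 7-day response period, which began when the opening brief is filed on 2012-09-02), so 2012-09-24 through 2012-11-08; done 2012-09-25, which is between those dates.
Step 6: the earliest permitted date is 32 days after 2012-10-25 (end of the 30-day objection period, which began when the brief is served on the agency on 2012-09-25), i.e. 2012-11-26; done 2012-12-04 — permitted.
Step 7: 60 days after 2012-12-14 (end of the 10-day response period, which began when the reply brief is filed on 2012-12-04) is 2013-02-12; 2013-02-11 is within that limit.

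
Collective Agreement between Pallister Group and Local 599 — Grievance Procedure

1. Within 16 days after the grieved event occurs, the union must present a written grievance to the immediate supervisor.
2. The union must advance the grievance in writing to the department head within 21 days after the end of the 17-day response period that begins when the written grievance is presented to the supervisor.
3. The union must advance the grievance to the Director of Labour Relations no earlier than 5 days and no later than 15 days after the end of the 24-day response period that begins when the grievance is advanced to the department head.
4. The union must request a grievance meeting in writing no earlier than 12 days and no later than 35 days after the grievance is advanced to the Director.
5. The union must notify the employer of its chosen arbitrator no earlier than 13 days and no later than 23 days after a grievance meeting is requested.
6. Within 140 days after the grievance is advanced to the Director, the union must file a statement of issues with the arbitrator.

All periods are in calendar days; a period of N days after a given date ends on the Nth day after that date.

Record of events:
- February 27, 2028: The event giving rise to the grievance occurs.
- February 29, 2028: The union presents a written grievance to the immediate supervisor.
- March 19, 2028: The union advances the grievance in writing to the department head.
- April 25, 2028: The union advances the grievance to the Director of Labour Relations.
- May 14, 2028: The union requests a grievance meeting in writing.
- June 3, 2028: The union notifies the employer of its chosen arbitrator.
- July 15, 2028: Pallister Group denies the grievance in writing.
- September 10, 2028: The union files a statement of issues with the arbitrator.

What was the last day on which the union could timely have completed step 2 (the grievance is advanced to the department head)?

April 7, 2028

The written grievance is presented to the supervisor on February 29, 2028; the 17-day response period therefore ends March 17, 2028, and step 2 runs from that date. 21 days after March 17, 2028 is April 7, 2028.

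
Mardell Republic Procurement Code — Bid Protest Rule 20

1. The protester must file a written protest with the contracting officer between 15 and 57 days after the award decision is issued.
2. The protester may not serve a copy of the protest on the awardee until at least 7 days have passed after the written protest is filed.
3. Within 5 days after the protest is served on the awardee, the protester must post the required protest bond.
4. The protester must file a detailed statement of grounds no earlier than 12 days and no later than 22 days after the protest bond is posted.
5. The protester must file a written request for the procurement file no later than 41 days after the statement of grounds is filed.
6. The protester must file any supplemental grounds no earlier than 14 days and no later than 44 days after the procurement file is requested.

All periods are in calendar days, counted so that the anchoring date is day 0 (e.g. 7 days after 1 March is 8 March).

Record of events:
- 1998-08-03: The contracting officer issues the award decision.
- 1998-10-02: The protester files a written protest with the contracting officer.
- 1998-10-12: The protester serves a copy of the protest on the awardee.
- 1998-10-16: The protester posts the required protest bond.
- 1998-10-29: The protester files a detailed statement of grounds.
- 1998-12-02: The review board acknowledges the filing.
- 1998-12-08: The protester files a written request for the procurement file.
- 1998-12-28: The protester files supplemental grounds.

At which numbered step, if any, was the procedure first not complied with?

Step 1

(1) the permitted window runs from 1998-08-03 + 15 = 1998-08-18 to 1998-08-03 + 57 = 1998-09-29; done 1998-10-02 — 3 days after the window closed.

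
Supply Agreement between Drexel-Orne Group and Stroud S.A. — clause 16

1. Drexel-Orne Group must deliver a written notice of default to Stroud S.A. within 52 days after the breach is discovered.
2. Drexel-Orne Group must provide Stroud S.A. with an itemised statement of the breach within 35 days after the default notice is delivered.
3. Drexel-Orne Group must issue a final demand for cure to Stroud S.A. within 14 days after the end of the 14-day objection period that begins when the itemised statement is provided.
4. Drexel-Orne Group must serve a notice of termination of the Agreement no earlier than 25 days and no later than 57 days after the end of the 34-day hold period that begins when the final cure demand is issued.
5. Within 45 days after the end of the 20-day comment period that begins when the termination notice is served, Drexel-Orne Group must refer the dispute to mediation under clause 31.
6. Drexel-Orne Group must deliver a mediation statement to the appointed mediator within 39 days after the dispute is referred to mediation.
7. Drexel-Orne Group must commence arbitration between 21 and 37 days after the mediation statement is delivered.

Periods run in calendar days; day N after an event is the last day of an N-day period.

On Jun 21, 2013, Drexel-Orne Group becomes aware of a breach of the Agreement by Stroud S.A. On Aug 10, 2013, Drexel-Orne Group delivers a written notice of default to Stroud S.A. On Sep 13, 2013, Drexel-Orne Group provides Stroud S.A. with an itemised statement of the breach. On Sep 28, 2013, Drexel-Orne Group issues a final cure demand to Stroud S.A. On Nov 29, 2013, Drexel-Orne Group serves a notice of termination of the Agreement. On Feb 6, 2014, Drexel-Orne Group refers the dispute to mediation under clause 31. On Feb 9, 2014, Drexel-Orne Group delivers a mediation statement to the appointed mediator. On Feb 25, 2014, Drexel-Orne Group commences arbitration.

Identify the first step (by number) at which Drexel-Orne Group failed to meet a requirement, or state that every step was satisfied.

Step 1: 52 days after Jun 21, 2013 (when the breach is discovered) is Aug 12, 2013; done Aug 10, 2013 — timely.
Step 2: 35 days after Aug 10, 2013 (when the default notice is delivered) is Sep 14, 2013; Sep 13, 2013 is within that limit.
Step 3: 14 days after Sep 27, 2013 (end of the 14-day objection period, which began when the itemised statement is provided on Sep 13, 2013) is Oct 11, 2013; Sep 28, 2013 is within that limit.
Step 4: the window is 25–57 days after Nov 1, 2013 (end of the 34-day hold period, which began when the final cure demand is issued on Sep 28, 2013), so Nov 26, 2013 through Dec 28, 2013; done Nov 29, 2013, which is between those dates.
Step 5: 45 days after Dec 19, 2013 (end of the 20-day comment period, which began when the termination notice is served on Nov 29, 2013) is Feb 2, 2014; Feb 6, 2014 misses that deadline by 4 days.
The analysis stops there.

Step 5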